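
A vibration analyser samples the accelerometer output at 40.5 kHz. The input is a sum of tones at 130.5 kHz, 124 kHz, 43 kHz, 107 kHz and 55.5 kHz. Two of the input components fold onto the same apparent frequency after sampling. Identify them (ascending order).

43 kHz, 124 kHz

fs/2 = 20.25 kHz.
130.5 kHz mod fs = 9 kHz.
9 kHz ≤ fs/2 = 20.25 kHz, appears at 9 kHz.
124 kHz mod fs = 2.5 kHz.
2.5 kHz ≤ fs/2 = 20.25 kHz, appears at 2.5 kHz.
43 kHz mod fs = 2.5 kHz.
2.5 kHz ≤ fs/2 = 20.25 kHz, appears at 2.5 kHz.
107 kHz mod fs = 26 kHz.
26 kHz > fs/2 = 20.25 kHz, folds to fs − 26 kHz = 14.5 kHz.
55.5 kHz mod fs = 15 kHz.
15 kHz ≤ fs/2 = 20.25 kHz, appears at 15 kHz.
43 kHz and 124 kHz both map to 2.5 kHz.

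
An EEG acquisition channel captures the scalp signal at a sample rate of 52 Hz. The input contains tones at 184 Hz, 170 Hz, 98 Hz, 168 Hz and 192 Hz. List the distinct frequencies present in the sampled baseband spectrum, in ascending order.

fs/2 = 26 Hz.
184 Hz mod fs = 28 Hz.
28 Hz > fs/2 = 26 Hz, folds to fs − 28 Hz = 24 Hz.
170 Hz mod fs = 14 Hz.
14 Hz ≤ fs/2 = 26 Hz, appears at 14 Hz.
98 Hz mod fs = 46 Hz.
46 Hz > fs/2 = 26 Hz, folds to fs − 46 Hz = 6 Hz.
168 Hz mod fs = 12 Hz.
12 Hz ≤ fs/2 = 26 Hz, appears at 12 Hz.
192 Hz mod fs = 36 Hz.
36 Hz > fs/2 = 26 Hz, folds to fs − 36 Hz = 16 Hz.
Distinct values: {6 Hz, 12 Hz, 14 Hz, 16 Hz, 24 Hz}.

6 Hz, 12 Hz, 14 Hz, 16 Hz, 24 Hz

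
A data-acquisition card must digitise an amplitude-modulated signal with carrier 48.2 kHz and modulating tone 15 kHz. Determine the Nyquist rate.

126.4 kHz

AM sidebands sit at fc ± fm = 33.2 kHz and 63.2 kHz.
Highest-frequency component: 63.2 kHz.
Nyquist rate = 2 × 63.2 kHz = 126.4 kHz.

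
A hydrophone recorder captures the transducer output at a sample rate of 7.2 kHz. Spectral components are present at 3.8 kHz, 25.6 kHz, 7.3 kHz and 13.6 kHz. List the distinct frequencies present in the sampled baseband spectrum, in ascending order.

fs/2 = 3.6 kHz.
3.8 kHz > fs/2 = 3.6 kHz, folds to fs − 3.8 kHz = 3.4 kHz.
25.6 kHz mod fs = 4 kHz.
4 kHz > fs/2 = 3.6 kHz, folds to fs − 4 kHz = 3.2 kHz.
7.3 kHz mod fs = 0.1 kHz.
0.1 kHz ≤ fs/2 = 3.6 kHz, appears at 0.1 kHz.
13.6 kHz mod fs = 6.4 kHz.
6.4 kHz > fs/2 = 3.6 kHz, folds to fs − 6.4 kHz = 0.8 kHz.
Distinct values: {0.1 kHz, 0.8 kHz, 3.2 kHz, 3.4 kHz}.

0.1 kHz, 0.8 kHz, 3.2 kHz, 3.4 kHz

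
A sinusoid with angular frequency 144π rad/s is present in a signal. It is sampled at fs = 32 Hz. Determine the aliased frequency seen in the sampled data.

ω = 144π rad/s → f = ω/(2π) = 72 Hz.
72 Hz mod fs = 8 Hz.
8 Hz ≤ fs/2 = 16 Hz, appears at 8 Hz.

8 Hz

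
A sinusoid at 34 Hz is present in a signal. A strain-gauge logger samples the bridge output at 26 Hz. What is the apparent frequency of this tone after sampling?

34 Hz mod fs = 8 Hz.
8 Hz ≤ fs/2 = 13 Hz, appears at 8 Hz.

8 Hz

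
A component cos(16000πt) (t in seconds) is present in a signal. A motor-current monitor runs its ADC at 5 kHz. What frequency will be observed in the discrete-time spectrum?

ω = 16000π rad/s → f = ω/(2π) = 8000 Hz = 8 kHz.
8 kHz mod fs = 3 kHz.
3 kHz > fs/2 = 2.5 kHz, folds to fs − 3 kHz = 2 kHz.

2 kHz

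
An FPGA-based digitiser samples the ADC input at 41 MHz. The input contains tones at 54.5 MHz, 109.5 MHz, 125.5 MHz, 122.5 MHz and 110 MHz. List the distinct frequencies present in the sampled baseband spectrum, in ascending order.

fs/2 = 20.5 MHz.
54.5 MHz mod fs = 13.5 MHz.
13.5 MHz ≤ fs/2 = 20.5 MHz, appears at 13.5 MHz.
109.5 MHz mod fs = 27.5 MHz.
27.5 MHz > fs/2 = 20.5 MHz, folds to fs − 27.5 MHz = 13.5 MHz.
125.5 MHz mod fs = 2.5 MHz.
2.5 MHz ≤ fs/2 = 20.5 MHz, appears at 2.5 MHz.
122.5 MHz mod fs = 40.5 MHz.
40.5 MHz > fs/2 = 20.5 MHz, folds to fs − 40.5 MHz = 0.5 MHz.
110 MHz mod fs = 28 MHz.
28 MHz > fs/2 = 20.5 MHz, folds to fs − 28 MHz = 13 MHz.
Distinct values: {0.5 MHz, 2.5 MHz, 13 MHz, 13.5 MHz}.

0.5 MHz, 2.5 MHz, 13 MHz, 13.5 MHz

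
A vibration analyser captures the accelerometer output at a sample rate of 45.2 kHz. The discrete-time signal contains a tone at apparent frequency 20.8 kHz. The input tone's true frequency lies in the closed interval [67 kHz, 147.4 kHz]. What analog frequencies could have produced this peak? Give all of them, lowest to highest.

69.6 kHz, 111.2 kHz, 114.8 kHz

Frequencies that alias to 20.8 kHz are k·fs ± 20.8 kHz for integer k ≥ 0.
k=0: 20.8 kHz.
k=1: 24.4 kHz, 66 kHz.
k=2: 69.6 kHz, 111.2 kHz.
k=3: 114.8 kHz, 156.4 kHz.
k=4: 160 kHz, 201.6 kHz.
Within [67 kHz, 147.4 kHz]: 69.6 kHz, 111.2 kHz, 114.8 kHz.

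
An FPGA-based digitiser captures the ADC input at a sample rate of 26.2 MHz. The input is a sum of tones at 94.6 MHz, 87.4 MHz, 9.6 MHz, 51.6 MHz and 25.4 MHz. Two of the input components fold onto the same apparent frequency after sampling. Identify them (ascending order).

fs/2 = 13.1 MHz.
94.6 MHz mod fs = 16 MHz.
16 MHz > fs/2 = 13.1 MHz, folds to fs − 16 MHz = 10.2 MHz.
87.4 MHz mod fs = 8.8 MHz.
8.8 MHz ≤ fs/2 = 13.1 MHz, appears at 8.8 MHz.
9.6 MHz ≤ fs/2 = 13.1 MHz, passes unchanged.
51.6 MHz mod fs = 25.4 MHz.
25.4 MHz > fs/2 = 13.1 MHz, folds to fs − 25.4 MHz = 0.8 MHz.
25.4 MHz > fs/2 = 13.1 MHz, folds to fs − 25.4 MHz = 0.8 MHz.
25.4 MHz and 51.6 MHz both map to 0.8 MHz.

25.4 MHz, 51.6 MHz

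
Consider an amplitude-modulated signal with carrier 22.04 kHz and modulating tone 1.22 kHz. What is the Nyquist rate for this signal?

46.52 kHz

AM sidebands sit at fc ± fm = 20.82 kHz and 23.26 kHz.
Highest-frequency component: 23.26 kHz.
Nyquist rate = 2 × 23.26 kHz = 46.52 kHz.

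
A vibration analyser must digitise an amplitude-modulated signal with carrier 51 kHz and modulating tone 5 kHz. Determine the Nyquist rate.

AM sidebands sit at fc ± fm = 46 kHz and 56 kHz.
Highest-frequency component: 56 kHz.
Nyquist rate = 2 × 56 kHz = 112 kHz.

112 kHz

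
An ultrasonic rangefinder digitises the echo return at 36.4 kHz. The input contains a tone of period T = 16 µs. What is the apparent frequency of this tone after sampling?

10.3 kHz

T = 16 µs → f = 1/T = 62.5 kHz.
62.5 kHz mod fs = 26.1 kHz.
26.1 kHz > fs/2 = 18.2 kHz, folds to fs − 26.1 kHz = 10.3 kHz.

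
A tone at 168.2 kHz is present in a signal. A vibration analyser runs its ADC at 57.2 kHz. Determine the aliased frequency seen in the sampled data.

3.4 kHz

168.2 kHz mod fs = 53.8 kHz.
53.8 kHz > fs/2 = 28.6 kHz, folds to fs − 53.8 kHz = 3.4 kHz.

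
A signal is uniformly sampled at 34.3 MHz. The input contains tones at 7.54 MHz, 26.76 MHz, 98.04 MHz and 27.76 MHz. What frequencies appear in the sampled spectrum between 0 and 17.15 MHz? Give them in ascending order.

4.86 MHz, 6.54 MHz, 7.54 MHz

fs/2 = 17.15 MHz.
7.54 MHz ≤ fs/2 = 17.15 MHz, passes unchanged.
26.76 MHz > fs/2 = 17.15 MHz, folds to fs − 26.76 MHz = 7.54 MHz.
98.04 MHz mod fs = 29.44 MHz.
29.44 MHz > fs/2 = 17.15 MHz, folds to fs − 29.44 MHz = 4.86 MHz.
27.76 MHz > fs/2 = 17.15 MHz, folds to fs − 27.76 MHz = 6.54 MHz.
Distinct values: {4.86 MHz, 6.54 MHz, 7.54 MHz}.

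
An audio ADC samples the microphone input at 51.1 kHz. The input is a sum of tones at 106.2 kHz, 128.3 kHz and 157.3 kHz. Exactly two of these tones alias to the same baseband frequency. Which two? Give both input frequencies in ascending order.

106.2 kHz, 157.3 kHz

fs/2 = 25.55 kHz.
106.2 kHz mod fs = 4 kHz.
4 kHz ≤ fs/2 = 25.55 kHz, appears at 4 kHz.
128.3 kHz mod fs = 26.1 kHz.
26.1 kHz > fs/2 = 25.55 kHz, folds to fs − 26.1 kHz = 25 kHz.
157.3 kHz mod fs = 4 kHz.
4 kHz ≤ fs/2 = 25.55 kHz, appears at 4 kHz.
106.2 kHz and 157.3 kHz both map to 4 kHz.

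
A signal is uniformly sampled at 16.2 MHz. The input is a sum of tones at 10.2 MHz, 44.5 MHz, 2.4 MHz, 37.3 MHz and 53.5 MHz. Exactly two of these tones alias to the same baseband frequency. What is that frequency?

4.9 MHz

fs/2 = 8.1 MHz.
10.2 MHz > fs/2 = 8.1 MHz, folds to fs − 10.2 MHz = 6 MHz.
44.5 MHz mod fs = 12.1 MHz.
12.1 MHz > fs/2 = 8.1 MHz, folds to fs − 12.1 MHz = 4.1 MHz.
2.4 MHz ≤ fs/2 = 8.1 MHz, passes unchanged.
37.3 MHz mod fs = 4.9 MHz.
4.9 MHz ≤ fs/2 = 8.1 MHz, appears at 4.9 MHz.
53.5 MHz mod fs = 4.9 MHz.
4.9 MHz ≤ fs/2 = 8.1 MHz, appears at 4.9 MHz.
37.3 MHz and 53.5 MHz both map to 4.9 MHz.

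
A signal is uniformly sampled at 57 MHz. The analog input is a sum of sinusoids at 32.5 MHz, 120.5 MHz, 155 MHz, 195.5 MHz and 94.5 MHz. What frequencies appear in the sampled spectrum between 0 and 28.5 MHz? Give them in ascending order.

fs/2 = 28.5 MHz.
32.5 MHz > fs/2 = 28.5 MHz, folds to fs − 32.5 MHz = 24.5 MHz.
120.5 MHz mod fs = 6.5 MHz.
6.5 MHz ≤ fs/2 = 28.5 MHz, appears at 6.5 MHz.
155 MHz mod fs = 41 MHz.
41 MHz > fs/2 = 28.5 MHz, folds to fs − 41 MHz = 16 MHz.
195.5 MHz mod fs = 24.5 MHz.
24.5 MHz ≤ fs/2 = 28.5 MHz, appears at 24.5 MHz.
94.5 MHz mod fs = 37.5 MHz.
37.5 MHz > fs/2 = 28.5 MHz, folds to fs − 37.5 MHz = 19.5 MHz.
Distinct values: {6.5 MHz, 16 MHz, 19.5 MHz, 24.5 MHz}.

6.5 MHz, 16 MHz, 19.5 MHz, 24.5 MHz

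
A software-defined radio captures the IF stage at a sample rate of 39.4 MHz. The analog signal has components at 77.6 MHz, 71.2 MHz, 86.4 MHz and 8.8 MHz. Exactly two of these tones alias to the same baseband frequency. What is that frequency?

fs/2 = 19.7 MHz.
77.6 MHz mod fs = 38.2 MHz.
38.2 MHz > fs/2 = 19.7 MHz, folds to fs − 38.2 MHz = 1.2 MHz.
71.2 MHz mod fs = 31.8 MHz.
31.8 MHz > fs/2 = 19.7 MHz, folds to fs − 31.8 MHz = 7.6 MHz.
86.4 MHz mod fs = 7.6 MHz.
7.6 MHz ≤ fs/2 = 19.7 MHz, appears at 7.6 MHz.
8.8 MHz ≤ fs/2 = 19.7 MHz, passes unchanged.
71.2 MHz and 86.4 MHz both map to 7.6 MHz.

7.6 MHz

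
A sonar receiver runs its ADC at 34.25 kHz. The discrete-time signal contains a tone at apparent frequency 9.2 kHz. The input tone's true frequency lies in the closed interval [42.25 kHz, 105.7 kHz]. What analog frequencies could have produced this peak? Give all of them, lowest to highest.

Frequencies that alias to 9.2 kHz are k·fs ± 9.2 kHz for integer k ≥ 0.
k=0: 9.2 kHz.
k=1: 25.05 kHz, 43.45 kHz.
k=2: 59.3 kHz, 77.7 kHz.
k=3: 93.55 kHz, 111.95 kHz.
k=4: 127.8 kHz, 146.2 kHz.
Within [42.25 kHz, 105.7 kHz]: 43.45 kHz, 59.3 kHz, 77.7 kHz, 93.55 kHz.

43.45 kHz, 59.3 kHz, 77.7 kHz, 93.55 kHz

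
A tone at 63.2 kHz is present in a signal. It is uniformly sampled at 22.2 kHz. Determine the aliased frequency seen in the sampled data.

3.4 kHz

63.2 kHz mod fs = 18.8 kHz.
18.8 kHz > fs/2 = 11.1 kHz, folds to fs − 18.8 kHz = 3.4 kHz.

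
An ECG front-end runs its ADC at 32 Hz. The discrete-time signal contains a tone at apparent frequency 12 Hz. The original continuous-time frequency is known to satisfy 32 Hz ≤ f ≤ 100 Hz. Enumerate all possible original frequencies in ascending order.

44 Hz, 52 Hz, 76 Hz, 84 Hz

Frequencies that alias to 12 Hz are k·fs ± 12 Hz for integer k ≥ 0.
k=0: 12 Hz.
k=1: 20 Hz, 44 Hz.
k=2: 52 Hz, 76 Hz.
k=3: 84 Hz, 108 Hz.
k=4: 116 Hz, 140 Hz.
Within [32 Hz, 100 Hz]: 44 Hz, 52 Hz, 76 Hz, 84 Hz.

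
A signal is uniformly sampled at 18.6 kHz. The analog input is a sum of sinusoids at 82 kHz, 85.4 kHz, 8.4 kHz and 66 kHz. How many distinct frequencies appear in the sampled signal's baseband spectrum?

2

fs/2 = 9.3 kHz.
82 kHz mod fs = 7.6 kHz.
7.6 kHz ≤ fs/2 = 9.3 kHz, appears at 7.6 kHz.
85.4 kHz mod fs = 11 kHz.
11 kHz > fs/2 = 9.3 kHz, folds to fs − 11 kHz = 7.6 kHz.
8.4 kHz ≤ fs/2 = 9.3 kHz, passes unchanged.
66 kHz mod fs = 10.2 kHz.
10.2 kHz > fs/2 = 9.3 kHz, folds to fs − 10.2 kHz = 8.4 kHz.
Distinct values: {7.6 kHz, 8.4 kHz} → 2.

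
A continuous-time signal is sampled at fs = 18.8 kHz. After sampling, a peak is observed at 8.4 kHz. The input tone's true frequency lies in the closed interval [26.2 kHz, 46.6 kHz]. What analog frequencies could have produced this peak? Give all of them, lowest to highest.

Frequencies that alias to 8.4 kHz are k·fs ± 8.4 kHz for integer k ≥ 0.
k=0: 8.4 kHz.
k=1: 10.4 kHz, 27.2 kHz.
k=2: 29.2 kHz, 46 kHz.
k=3: 48 kHz, 64.8 kHz.
Within [26.2 kHz, 46.6 kHz]: 27.2 kHz, 29.2 kHz, 46 kHz.

27.2 kHz, 29.2 kHz, 46 kHz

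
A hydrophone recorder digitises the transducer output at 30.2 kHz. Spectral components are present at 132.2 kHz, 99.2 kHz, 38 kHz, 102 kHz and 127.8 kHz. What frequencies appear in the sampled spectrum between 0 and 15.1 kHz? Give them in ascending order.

fs/2 = 15.1 kHz.
132.2 kHz mod fs = 11.4 kHz.
11.4 kHz ≤ fs/2 = 15.1 kHz, appears at 11.4 kHz.
99.2 kHz mod fs = 8.6 kHz.
8.6 kHz ≤ fs/2 = 15.1 kHz, appears at 8.6 kHz.
38 kHz mod fs = 7.8 kHz.
7.8 kHz ≤ fs/2 = 15.1 kHz, appears at 7.8 kHz.
102 kHz mod fs = 11.4 kHz.
11.4 kHz ≤ fs/2 = 15.1 kHz, appears at 11.4 kHz.
127.8 kHz mod fs = 7 kHz.
7 kHz ≤ fs/2 = 15.1 kHz, appears at 7 kHz.
Distinct values: {7 kHz, 7.8 kHz, 8.6 kHz, 11.4 kHz}.

7 kHz, 7.8 kHz, 8.6 kHz, 11.4 kHz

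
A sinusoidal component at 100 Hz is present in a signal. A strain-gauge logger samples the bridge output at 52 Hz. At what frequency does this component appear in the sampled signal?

4 Hz

100 Hz mod fs = 48 Hz.
48 Hz > fs/2 = 26 Hz, folds to fs − 48 Hz = 4 Hz.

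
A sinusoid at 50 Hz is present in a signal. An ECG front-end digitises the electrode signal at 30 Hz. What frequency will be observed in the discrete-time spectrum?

10 Hz

50 Hz mod fs = 20 Hz.
20 Hz > fs/2 = 15 Hz, folds to fs − 20 Hz = 10 Hz.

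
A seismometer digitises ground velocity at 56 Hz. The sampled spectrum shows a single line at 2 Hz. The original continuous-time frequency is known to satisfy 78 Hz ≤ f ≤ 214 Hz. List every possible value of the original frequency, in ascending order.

110 Hz, 114 Hz, 166 Hz, 170 Hz

Frequencies that alias to 2 Hz are k·fs ± 2 Hz for integer k ≥ 0.
k=0: 2 Hz.
k=1: 54 Hz, 58 Hz.
k=2: 110 Hz, 114 Hz.
k=3: 166 Hz, 170 Hz.
k=4: 222 Hz, 226 Hz.
Within [78 Hz, 214 Hz]: 110 Hz, 114 Hz, 166 Hz, 170 Hz.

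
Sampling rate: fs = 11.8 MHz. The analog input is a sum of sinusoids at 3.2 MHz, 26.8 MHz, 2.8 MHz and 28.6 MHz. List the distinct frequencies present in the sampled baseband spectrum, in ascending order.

2.8 MHz, 3.2 MHz, 5 MHz

fs/2 = 5.9 MHz.
3.2 MHz ≤ fs/2 = 5.9 MHz, passes unchanged.
26.8 MHz mod fs = 3.2 MHz.
3.2 MHz ≤ fs/2 = 5.9 MHz, appears at 3.2 MHz.
2.8 MHz ≤ fs/2 = 5.9 MHz, passes unchanged.
28.6 MHz mod fs = 5 MHz.
5 MHz ≤ fs/2 = 5.9 MHz, appears at 5 MHz.
Distinct values: {2.8 MHz, 3.2 MHz, 5 MHz}.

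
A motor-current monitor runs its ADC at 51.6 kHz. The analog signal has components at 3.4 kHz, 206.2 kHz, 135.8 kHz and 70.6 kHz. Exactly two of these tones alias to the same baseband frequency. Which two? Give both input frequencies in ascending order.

fs/2 = 25.8 kHz.
3.4 kHz ≤ fs/2 = 25.8 kHz, passes unchanged.
206.2 kHz mod fs = 51.4 kHz.
51.4 kHz > fs/2 = 25.8 kHz, folds to fs − 51.4 kHz = 0.2 kHz.
135.8 kHz mod fs = 32.6 kHz.
32.6 kHz > fs/2 = 25.8 kHz, folds to fs − 32.6 kHz = 19 kHz.
70.6 kHz mod fs = 19 kHz.
19 kHz ≤ fs/2 = 25.8 kHz, appears at 19 kHz.
70.6 kHz and 135.8 kHz both map to 19 kHz.

70.6 kHz, 135.8 kHz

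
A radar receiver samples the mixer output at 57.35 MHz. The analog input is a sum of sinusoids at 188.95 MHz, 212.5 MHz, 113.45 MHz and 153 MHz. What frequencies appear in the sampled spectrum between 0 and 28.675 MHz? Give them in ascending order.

fs/2 = 28.675 MHz.
188.95 MHz mod fs = 16.9 MHz.
16.9 MHz ≤ fs/2 = 28.675 MHz, appears at 16.9 MHz.
212.5 MHz mod fs = 40.45 MHz.
40.45 MHz > fs/2 = 28.675 MHz, folds to fs − 40.45 MHz = 16.9 MHz.
113.45 MHz mod fs = 56.1 MHz.
56.1 MHz > fs/2 = 28.675 MHz, folds to fs − 56.1 MHz = 1.25 MHz.
153 MHz mod fs = 38.3 MHz.
38.3 MHz > fs/2 = 28.675 MHz, folds to fs − 38.3 MHz = 19.05 MHz.
Distinct values: {1.25 MHz, 16.9 MHz, 19.05 MHz}.

1.25 MHz, 16.9 MHz, 19.05 MHz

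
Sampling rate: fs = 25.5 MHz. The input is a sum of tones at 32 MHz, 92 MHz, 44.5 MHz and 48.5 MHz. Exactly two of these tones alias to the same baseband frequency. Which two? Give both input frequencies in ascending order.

fs/2 = 12.75 MHz.
32 MHz mod fs = 6.5 MHz.
6.5 MHz ≤ fs/2 = 12.75 MHz, appears at 6.5 MHz.
92 MHz mod fs = 15.5 MHz.
15.5 MHz > fs/2 = 12.75 MHz, folds to fs − 15.5 MHz = 10 MHz.
44.5 MHz mod fs = 19 MHz.
19 MHz > fs/2 = 12.75 MHz, folds to fs − 19 MHz = 6.5 MHz.
48.5 MHz mod fs = 23 MHz.
23 MHz > fs/2 = 12.75 MHz, folds to fs − 23 MHz = 2.5 MHz.
32 MHz and 44.5 MHz both map to 6.5 MHz.

32 MHz, 44.5 MHz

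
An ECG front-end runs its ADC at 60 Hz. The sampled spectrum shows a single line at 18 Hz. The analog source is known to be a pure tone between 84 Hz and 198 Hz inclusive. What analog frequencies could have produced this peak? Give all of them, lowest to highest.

102 Hz, 138 Hz, 162 Hz, 198 Hz

Frequencies that alias to 18 Hz are k·fs ± 18 Hz for integer k ≥ 0.
k=0: 18 Hz.
k=1: 42 Hz, 78 Hz.
k=2: 102 Hz, 138 Hz.
k=3: 162 Hz, 198 Hz.
k=4: 222 Hz, 258 Hz.
Within [84 Hz, 198 Hz]: 102 Hz, 138 Hz, 162 Hz, 198 Hz.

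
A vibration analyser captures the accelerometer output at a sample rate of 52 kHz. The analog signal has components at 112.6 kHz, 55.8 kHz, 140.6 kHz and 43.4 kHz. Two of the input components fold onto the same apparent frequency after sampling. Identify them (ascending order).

43.4 kHz, 112.6 kHz

fs/2 = 26 kHz.
112.6 kHz mod fs = 8.6 kHz.
8.6 kHz ≤ fs/2 = 26 kHz, appears at 8.6 kHz.
55.8 kHz mod fs = 3.8 kHz.
3.8 kHz ≤ fs/2 = 26 kHz, appears at 3.8 kHz.
140.6 kHz mod fs = 36.6 kHz.
36.6 kHz > fs/2 = 26 kHz, folds to fs − 36.6 kHz = 15.4 kHz.
43.4 kHz > fs/2 = 26 kHz, folds to fs − 43.4 kHz = 8.6 kHz.
43.4 kHz and 112.6 kHz both map to 8.6 kHz.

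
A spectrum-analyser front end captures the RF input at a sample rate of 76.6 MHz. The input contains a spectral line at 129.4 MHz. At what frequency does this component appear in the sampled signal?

23.8 MHz

129.4 MHz mod fs = 52.8 MHz.
52.8 MHz > fs/2 = 38.3 MHz, folds to fs − 52.8 MHz = 23.8 MHz.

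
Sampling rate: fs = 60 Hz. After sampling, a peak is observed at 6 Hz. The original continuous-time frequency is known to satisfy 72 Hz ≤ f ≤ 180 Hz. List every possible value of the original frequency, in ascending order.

Frequencies that alias to 6 Hz are k·fs ± 6 Hz for integer k ≥ 0.
k=0: 6 Hz.
k=1: 54 Hz, 66 Hz.
k=2: 114 Hz, 126 Hz.
k=3: 174 Hz, 186 Hz.
k=4: 234 Hz, 246 Hz.
Within [72 Hz, 180 Hz]: 114 Hz, 126 Hz, 174 Hz.

114 Hz, 126 Hz, 174 Hz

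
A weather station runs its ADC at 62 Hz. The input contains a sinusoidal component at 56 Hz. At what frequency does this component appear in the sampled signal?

56 Hz > fs/2 = 31 Hz, folds to fs − 56 Hz = 6 Hz.

6 Hz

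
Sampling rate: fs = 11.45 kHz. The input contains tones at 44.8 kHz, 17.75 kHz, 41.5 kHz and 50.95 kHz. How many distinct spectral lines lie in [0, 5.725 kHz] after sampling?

fs/2 = 5.725 kHz.
44.8 kHz mod fs = 10.45 kHz.
10.45 kHz > fs/2 = 5.725 kHz, folds to fs − 10.45 kHz = 1 kHz.
17.75 kHz mod fs = 6.3 kHz.
6.3 kHz > fs/2 = 5.725 kHz, folds to fs − 6.3 kHz = 5.15 kHz.
41.5 kHz mod fs = 7.15 kHz.
7.15 kHz > fs/2 = 5.725 kHz, folds to fs − 7.15 kHz = 4.3 kHz.
50.95 kHz mod fs = 5.15 kHz.
5.15 kHz ≤ fs/2 = 5.725 kHz, appears at 5.15 kHz.
Distinct values: {1 kHz, 4.3 kHz, 5.15 kHz} → 3.

3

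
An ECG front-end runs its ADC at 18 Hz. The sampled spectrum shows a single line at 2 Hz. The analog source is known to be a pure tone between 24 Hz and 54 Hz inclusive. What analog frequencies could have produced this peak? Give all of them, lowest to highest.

34 Hz, 38 Hz, 52 Hz

Frequencies that alias to 2 Hz are k·fs ± 2 Hz for integer k ≥ 0.
k=0: 2 Hz.
k=1: 16 Hz, 20 Hz.
k=2: 34 Hz, 38 Hz.
k=3: 52 Hz, 56 Hz.
k=4: 70 Hz, 74 Hz.
Within [24 Hz, 54 Hz]: 34 Hz, 38 Hz, 52 Hz.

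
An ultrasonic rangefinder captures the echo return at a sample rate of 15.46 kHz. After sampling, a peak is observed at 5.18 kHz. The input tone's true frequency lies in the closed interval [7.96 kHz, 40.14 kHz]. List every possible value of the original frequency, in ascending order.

10.28 kHz, 20.64 kHz, 25.74 kHz, 36.1 kHz

Frequencies that alias to 5.18 kHz are k·fs ± 5.18 kHz for integer k ≥ 0.
k=0: 5.18 kHz.
k=1: 10.28 kHz, 20.64 kHz.
k=2: 25.74 kHz, 36.1 kHz.
k=3: 41.2 kHz, 51.56 kHz.
Within [7.96 kHz, 40.14 kHz]: 10.28 kHz, 20.64 kHz, 25.74 kHz, 36.1 kHz.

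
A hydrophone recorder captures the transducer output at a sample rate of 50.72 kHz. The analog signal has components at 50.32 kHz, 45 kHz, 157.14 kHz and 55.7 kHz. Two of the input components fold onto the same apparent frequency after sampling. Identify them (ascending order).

fs/2 = 25.36 kHz.
50.32 kHz > fs/2 = 25.36 kHz, folds to fs − 50.32 kHz = 0.4 kHz.
45 kHz > fs/2 = 25.36 kHz, folds to fs − 45 kHz = 5.72 kHz.
157.14 kHz mod fs = 4.98 kHz.
4.98 kHz ≤ fs/2 = 25.36 kHz, appears at 4.98 kHz.
55.7 kHz mod fs = 4.98 kHz.
4.98 kHz ≤ fs/2 = 25.36 kHz, appears at 4.98 kHz.
55.7 kHz and 157.14 kHz both map to 4.98 kHz.

55.7 kHz, 157.14 kHz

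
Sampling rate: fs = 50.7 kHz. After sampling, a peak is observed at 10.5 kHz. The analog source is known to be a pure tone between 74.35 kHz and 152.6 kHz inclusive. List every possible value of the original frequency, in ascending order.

90.9 kHz, 111.9 kHz, 141.6 kHz

Frequencies that alias to 10.5 kHz are k·fs ± 10.5 kHz for integer k ≥ 0.
k=0: 10.5 kHz.
k=1: 40.2 kHz, 61.2 kHz.
k=2: 90.9 kHz, 111.9 kHz.
k=3: 141.6 kHz, 162.6 kHz.
k=4: 192.3 kHz, 213.3 kHz.
Within [74.35 kHz, 152.6 kHz]: 90.9 kHz, 111.9 kHz, 141.6 kHz.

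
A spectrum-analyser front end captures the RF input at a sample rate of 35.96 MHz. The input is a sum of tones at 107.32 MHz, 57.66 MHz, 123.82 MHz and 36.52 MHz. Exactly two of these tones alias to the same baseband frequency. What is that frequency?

fs/2 = 17.98 MHz.
107.32 MHz mod fs = 35.4 MHz.
35.4 MHz > fs/2 = 17.98 MHz, folds to fs − 35.4 MHz = 0.56 MHz.
57.66 MHz mod fs = 21.7 MHz.
21.7 MHz > fs/2 = 17.98 MHz, folds to fs − 21.7 MHz = 14.26 MHz.
123.82 MHz mod fs = 15.94 MHz.
15.94 MHz ≤ fs/2 = 17.98 MHz, appears at 15.94 MHz.
36.52 MHz mod fs = 0.56 MHz.
0.56 MHz ≤ fs/2 = 17.98 MHz, appears at 0.56 MHz.
36.52 MHz and 107.32 MHz both map to 0.56 MHz.

0.56 MHz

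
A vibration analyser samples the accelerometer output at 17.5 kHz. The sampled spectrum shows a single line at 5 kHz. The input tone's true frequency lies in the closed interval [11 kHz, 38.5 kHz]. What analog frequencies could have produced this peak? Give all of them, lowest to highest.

Frequencies that alias to 5 kHz are k·fs ± 5 kHz for integer k ≥ 0.
k=0: 5 kHz.
k=1: 12.5 kHz, 22.5 kHz.
k=2: 30 kHz, 40 kHz.
k=3: 47.5 kHz, 57.5 kHz.
Within [11 kHz, 38.5 kHz]: 12.5 kHz, 22.5 kHz, 30 kHz.

12.5 kHz, 22.5 kHz, 30 kHz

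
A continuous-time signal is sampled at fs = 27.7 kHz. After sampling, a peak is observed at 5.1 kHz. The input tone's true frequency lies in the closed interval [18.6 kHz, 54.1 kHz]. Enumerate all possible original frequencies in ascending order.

22.6 kHz, 32.8 kHz, 50.3 kHz

Frequencies that alias to 5.1 kHz are k·fs ± 5.1 kHz for integer k ≥ 0.
k=0: 5.1 kHz.
k=1: 22.6 kHz, 32.8 kHz.
k=2: 50.3 kHz, 60.5 kHz.
k=3: 78 kHz, 88.2 kHz.
Within [18.6 kHz, 54.1 kHz]: 22.6 kHz, 32.8 kHz, 50.3 kHz.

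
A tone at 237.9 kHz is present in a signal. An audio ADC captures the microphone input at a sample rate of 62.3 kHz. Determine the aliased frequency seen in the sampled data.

237.9 kHz mod fs = 51 kHz.
51 kHz > fs/2 = 31.15 kHz, folds to fs − 51 kHz = 11.3 kHz.

11.3 kHz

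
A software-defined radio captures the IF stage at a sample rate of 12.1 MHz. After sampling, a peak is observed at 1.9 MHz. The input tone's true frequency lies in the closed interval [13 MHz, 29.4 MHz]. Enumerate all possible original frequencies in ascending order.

Frequencies that alias to 1.9 MHz are k·fs ± 1.9 MHz for integer k ≥ 0.
k=0: 1.9 MHz.
k=1: 10.2 MHz, 14 MHz.
k=2: 22.3 MHz, 26.1 MHz.
k=3: 34.4 MHz, 38.2 MHz.
Within [13 MHz, 29.4 MHz]: 14 MHz, 22.3 MHz, 26.1 MHz.

14 MHz, 22.3 MHz, 26.1 MHz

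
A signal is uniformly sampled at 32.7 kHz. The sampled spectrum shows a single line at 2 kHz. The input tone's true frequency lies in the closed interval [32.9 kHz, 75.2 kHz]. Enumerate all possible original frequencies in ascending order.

34.7 kHz, 63.4 kHz, 67.4 kHz

Frequencies that alias to 2 kHz are k·fs ± 2 kHz for integer k ≥ 0.
k=0: 2 kHz.
k=1: 30.7 kHz, 34.7 kHz.
k=2: 63.4 kHz, 67.4 kHz.
k=3: 96.1 kHz, 100.1 kHz.
Within [32.9 kHz, 75.2 kHz]: 34.7 kHz, 63.4 kHz, 67.4 kHz.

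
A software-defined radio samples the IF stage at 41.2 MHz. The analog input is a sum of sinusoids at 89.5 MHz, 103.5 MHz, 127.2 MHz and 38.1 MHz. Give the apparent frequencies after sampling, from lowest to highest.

fs/2 = 20.6 MHz.
89.5 MHz mod fs = 7.1 MHz.
7.1 MHz ≤ fs/2 = 20.6 MHz, appears at 7.1 MHz.
103.5 MHz mod fs = 21.1 MHz.
21.1 MHz > fs/2 = 20.6 MHz, folds to fs − 21.1 MHz = 20.1 MHz.
127.2 MHz mod fs = 3.6 MHz.
3.6 MHz ≤ fs/2 = 20.6 MHz, appears at 3.6 MHz.
38.1 MHz > fs/2 = 20.6 MHz, folds to fs − 38.1 MHz = 3.1 MHz.
Distinct values: {3.1 MHz, 3.6 MHz, 7.1 MHz, 20.1 MHz}.

3.1 MHz, 3.6 MHz, 7.1 MHz, 20.1 MHz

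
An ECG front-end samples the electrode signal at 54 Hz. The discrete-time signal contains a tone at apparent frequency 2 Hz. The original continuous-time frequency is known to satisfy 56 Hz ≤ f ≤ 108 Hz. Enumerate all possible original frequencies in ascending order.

56 Hz, 106 Hz

Frequencies that alias to 2 Hz are k·fs ± 2 Hz for integer k ≥ 0.
k=0: 2 Hz.
k=1: 52 Hz, 56 Hz.
k=2: 106 Hz, 110 Hz.
k=3: 160 Hz, 164 Hz.
Within [56 Hz, 108 Hz]: 56 Hz, 106 Hz.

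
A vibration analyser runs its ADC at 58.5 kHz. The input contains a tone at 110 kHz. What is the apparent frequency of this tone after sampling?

110 kHz mod fs = 51.5 kHz.
51.5 kHz > fs/2 = 29.25 kHz, folds to fs − 51.5 kHz = 7 kHz.

7 kHz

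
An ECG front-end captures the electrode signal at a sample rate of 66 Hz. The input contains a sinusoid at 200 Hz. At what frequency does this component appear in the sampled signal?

200 Hz mod fs = 2 Hz.
2 Hz ≤ fs/2 = 33 Hz, appears at 2 Hz.

2 Hz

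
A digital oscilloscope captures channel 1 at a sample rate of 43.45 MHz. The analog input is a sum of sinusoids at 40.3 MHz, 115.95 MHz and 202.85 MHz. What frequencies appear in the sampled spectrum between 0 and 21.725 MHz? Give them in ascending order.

fs/2 = 21.725 MHz.
40.3 MHz > fs/2 = 21.725 MHz, folds to fs − 40.3 MHz = 3.15 MHz.
115.95 MHz mod fs = 29.05 MHz.
29.05 MHz > fs/2 = 21.725 MHz, folds to fs − 29.05 MHz = 14.4 MHz.
202.85 MHz mod fs = 29.05 MHz.
29.05 MHz > fs/2 = 21.725 MHz, folds to fs − 29.05 MHz = 14.4 MHz.
Distinct values: {3.15 MHz, 14.4 MHz}.

3.15 MHz, 14.4 MHz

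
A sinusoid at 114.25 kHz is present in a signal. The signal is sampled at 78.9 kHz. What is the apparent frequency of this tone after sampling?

35.35 kHz

114.25 kHz mod fs = 35.35 kHz.
35.35 kHz ≤ fs/2 = 39.45 kHz, appears at 35.35 kHz.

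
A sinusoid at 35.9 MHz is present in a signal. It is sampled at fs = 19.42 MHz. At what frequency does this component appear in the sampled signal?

35.9 MHz mod fs = 16.48 MHz.
16.48 MHz > fs/2 = 9.71 MHz, folds to fs − 16.48 MHz = 2.94 MHz.

2.94 MHz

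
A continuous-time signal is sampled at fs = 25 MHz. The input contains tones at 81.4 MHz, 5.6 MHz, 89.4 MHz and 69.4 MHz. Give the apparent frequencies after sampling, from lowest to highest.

fs/2 = 12.5 MHz.
81.4 MHz mod fs = 6.4 MHz.
6.4 MHz ≤ fs/2 = 12.5 MHz, appears at 6.4 MHz.
5.6 MHz ≤ fs/2 = 12.5 MHz, passes unchanged.
89.4 MHz mod fs = 14.4 MHz.
14.4 MHz > fs/2 = 12.5 MHz, folds to fs − 14.4 MHz = 10.6 MHz.
69.4 MHz mod fs = 19.4 MHz.
19.4 MHz > fs/2 = 12.5 MHz, folds to fs − 19.4 MHz = 5.6 MHz.
Distinct values: {5.6 MHz, 6.4 MHz, 10.6 MHz}.

5.6 MHz, 6.4 MHz, 10.6 MHz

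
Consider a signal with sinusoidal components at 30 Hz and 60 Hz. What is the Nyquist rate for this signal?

Highest-frequency component: 60 Hz.
Nyquist rate = 2 × 60 Hz = 120 Hz.

120 Hz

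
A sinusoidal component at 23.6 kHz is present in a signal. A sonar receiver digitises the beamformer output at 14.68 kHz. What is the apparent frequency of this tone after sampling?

23.6 kHz mod fs = 8.92 kHz.
8.92 kHz > fs/2 = 7.34 kHz, folds to fs − 8.92 kHz = 5.76 kHz.

5.76 kHz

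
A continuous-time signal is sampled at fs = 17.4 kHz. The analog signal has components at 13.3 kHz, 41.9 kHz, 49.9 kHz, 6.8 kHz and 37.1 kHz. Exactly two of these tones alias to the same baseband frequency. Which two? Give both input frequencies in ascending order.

37.1 kHz, 49.9 kHz

fs/2 = 8.7 kHz.
13.3 kHz > fs/2 = 8.7 kHz, folds to fs − 13.3 kHz = 4.1 kHz.
41.9 kHz mod fs = 7.1 kHz.
7.1 kHz ≤ fs/2 = 8.7 kHz, appears at 7.1 kHz.
49.9 kHz mod fs = 15.1 kHz.
15.1 kHz > fs/2 = 8.7 kHz, folds to fs − 15.1 kHz = 2.3 kHz.
6.8 kHz ≤ fs/2 = 8.7 kHz, passes unchanged.
37.1 kHz mod fs = 2.3 kHz.
2.3 kHz ≤ fs/2 = 8.7 kHz, appears at 2.3 kHz.
37.1 kHz and 49.9 kHz both map to 2.3 kHz.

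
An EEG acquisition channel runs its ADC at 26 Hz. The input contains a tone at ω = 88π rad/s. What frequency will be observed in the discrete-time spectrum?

ω = 88π rad/s → f = ω/(2π) = 44 Hz.
44 Hz mod fs = 18 Hz.
18 Hz > fs/2 = 13 Hz, folds to fs − 18 Hz = 8 Hz.

8 Hz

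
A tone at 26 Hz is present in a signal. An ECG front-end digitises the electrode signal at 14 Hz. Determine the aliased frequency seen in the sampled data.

26 Hz mod fs = 12 Hz.
12 Hz > fs/2 = 7 Hz, folds to fs − 12 Hz = 2 Hz.

2 Hz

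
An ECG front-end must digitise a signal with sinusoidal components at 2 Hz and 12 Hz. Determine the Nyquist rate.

24 Hz

Highest-frequency component: 12 Hz.
Nyquist rate = 2 × 12 Hz = 24 Hz.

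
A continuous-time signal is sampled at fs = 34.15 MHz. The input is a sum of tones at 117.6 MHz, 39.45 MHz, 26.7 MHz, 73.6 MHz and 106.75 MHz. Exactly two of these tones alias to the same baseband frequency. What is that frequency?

fs/2 = 17.075 MHz.
117.6 MHz mod fs = 15.15 MHz.
15.15 MHz ≤ fs/2 = 17.075 MHz, appears at 15.15 MHz.
39.45 MHz mod fs = 5.3 MHz.
5.3 MHz ≤ fs/2 = 17.075 MHz, appears at 5.3 MHz.
26.7 MHz > fs/2 = 17.075 MHz, folds to fs − 26.7 MHz = 7.45 MHz.
73.6 MHz mod fs = 5.3 MHz.
5.3 MHz ≤ fs/2 = 17.075 MHz, appears at 5.3 MHz.
106.75 MHz mod fs = 4.3 MHz.
4.3 MHz ≤ fs/2 = 17.075 MHz, appears at 4.3 MHz.
39.45 MHz and 73.6 MHz both map to 5.3 MHz.

5.3 MHz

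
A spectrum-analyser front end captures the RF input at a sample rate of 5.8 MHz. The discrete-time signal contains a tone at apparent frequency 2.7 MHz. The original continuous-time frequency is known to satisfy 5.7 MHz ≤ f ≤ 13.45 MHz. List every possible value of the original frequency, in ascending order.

Frequencies that alias to 2.7 MHz are k·fs ± 2.7 MHz for integer k ≥ 0.
k=0: 2.7 MHz.
k=1: 3.1 MHz, 8.5 MHz.
k=2: 8.9 MHz, 14.3 MHz.
k=3: 14.7 MHz, 20.1 MHz.
Within [5.7 MHz, 13.45 MHz]: 8.5 MHz, 8.9 MHz.

8.5 MHz, 8.9 MHz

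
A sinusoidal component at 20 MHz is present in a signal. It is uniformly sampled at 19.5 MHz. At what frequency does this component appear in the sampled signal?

20 MHz mod fs = 0.5 MHz.
0.5 MHz ≤ fs/2 = 9.75 MHz, appears at 0.5 MHz.

0.5 MHz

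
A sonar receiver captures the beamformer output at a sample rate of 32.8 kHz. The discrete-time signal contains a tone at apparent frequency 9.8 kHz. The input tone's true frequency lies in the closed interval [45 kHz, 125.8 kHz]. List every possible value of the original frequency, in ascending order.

55.8 kHz, 75.4 kHz, 88.6 kHz, 108.2 kHz, 121.4 kHz

Frequencies that alias to 9.8 kHz are k·fs ± 9.8 kHz for integer k ≥ 0.
k=0: 9.8 kHz.
k=1: 23 kHz, 42.6 kHz.
k=2: 55.8 kHz, 75.4 kHz.
k=3: 88.6 kHz, 108.2 kHz.
k=4: 121.4 kHz, 141 kHz.
k=5: 154.2 kHz, 173.8 kHz.
Within [45 kHz, 125.8 kHz]: 55.8 kHz, 75.4 kHz, 88.6 kHz, 108.2 kHz, 121.4 kHz.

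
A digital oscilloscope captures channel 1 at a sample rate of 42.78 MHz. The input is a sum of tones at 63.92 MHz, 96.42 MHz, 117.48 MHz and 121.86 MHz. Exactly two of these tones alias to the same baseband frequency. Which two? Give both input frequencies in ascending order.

fs/2 = 21.39 MHz.
63.92 MHz mod fs = 21.14 MHz.
21.14 MHz ≤ fs/2 = 21.39 MHz, appears at 21.14 MHz.
96.42 MHz mod fs = 10.86 MHz.
10.86 MHz ≤ fs/2 = 21.39 MHz, appears at 10.86 MHz.
117.48 MHz mod fs = 31.92 MHz.
31.92 MHz > fs/2 = 21.39 MHz, folds to fs − 31.92 MHz = 10.86 MHz.
121.86 MHz mod fs = 36.3 MHz.
36.3 MHz > fs/2 = 21.39 MHz, folds to fs − 36.3 MHz = 6.48 MHz.
96.42 MHz and 117.48 MHz both map to 10.86 MHz.

96.42 MHz, 117.48 MHz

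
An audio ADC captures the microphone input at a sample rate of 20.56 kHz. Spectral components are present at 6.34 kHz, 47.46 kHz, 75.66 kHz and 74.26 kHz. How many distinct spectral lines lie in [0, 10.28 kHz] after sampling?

3

fs/2 = 10.28 kHz.
6.34 kHz ≤ fs/2 = 10.28 kHz, passes unchanged.
47.46 kHz mod fs = 6.34 kHz.
6.34 kHz ≤ fs/2 = 10.28 kHz, appears at 6.34 kHz.
75.66 kHz mod fs = 13.98 kHz.
13.98 kHz > fs/2 = 10.28 kHz, folds to fs − 13.98 kHz = 6.58 kHz.
74.26 kHz mod fs = 12.58 kHz.
12.58 kHz > fs/2 = 10.28 kHz, folds to fs − 12.58 kHz = 7.98 kHz.
Distinct values: {6.34 kHz, 6.58 kHz, 7.98 kHz} → 3.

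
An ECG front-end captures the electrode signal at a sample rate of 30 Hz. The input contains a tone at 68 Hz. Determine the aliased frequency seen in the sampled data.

68 Hz mod fs = 8 Hz.
8 Hz ≤ fs/2 = 15 Hz, appears at 8 Hz.

8 Hz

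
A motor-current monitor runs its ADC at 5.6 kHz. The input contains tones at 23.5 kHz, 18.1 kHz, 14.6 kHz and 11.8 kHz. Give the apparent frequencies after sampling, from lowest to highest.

0.6 kHz, 1.1 kHz, 1.3 kHz, 2.2 kHz

fs/2 = 2.8 kHz.
23.5 kHz mod fs = 1.1 kHz.
1.1 kHz ≤ fs/2 = 2.8 kHz, appears at 1.1 kHz.
18.1 kHz mod fs = 1.3 kHz.
1.3 kHz ≤ fs/2 = 2.8 kHz, appears at 1.3 kHz.
14.6 kHz mod fs = 3.4 kHz.
3.4 kHz > fs/2 = 2.8 kHz, folds to fs − 3.4 kHz = 2.2 kHz.
11.8 kHz mod fs = 0.6 kHz.
0.6 kHz ≤ fs/2 = 2.8 kHz, appears at 0.6 kHz.
Distinct values: {0.6 kHz, 1.1 kHz, 1.3 kHz, 2.2 kHz}.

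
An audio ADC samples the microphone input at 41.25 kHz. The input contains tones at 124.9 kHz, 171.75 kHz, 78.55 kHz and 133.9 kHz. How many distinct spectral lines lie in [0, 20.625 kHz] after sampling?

fs/2 = 20.625 kHz.
124.9 kHz mod fs = 1.15 kHz.
1.15 kHz ≤ fs/2 = 20.625 kHz, appears at 1.15 kHz.
171.75 kHz mod fs = 6.75 kHz.
6.75 kHz ≤ fs/2 = 20.625 kHz, appears at 6.75 kHz.
78.55 kHz mod fs = 37.3 kHz.
37.3 kHz > fs/2 = 20.625 kHz, folds to fs − 37.3 kHz = 3.95 kHz.
133.9 kHz mod fs = 10.15 kHz.
10.15 kHz ≤ fs/2 = 20.625 kHz, appears at 10.15 kHz.
Distinct values: {1.15 kHz, 3.95 kHz, 6.75 kHz, 10.15 kHz} → 4.

4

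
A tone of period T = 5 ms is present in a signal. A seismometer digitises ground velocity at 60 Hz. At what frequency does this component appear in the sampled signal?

T = 5 ms → f = 1/T = 200 Hz.
200 Hz mod fs = 20 Hz.
20 Hz ≤ fs/2 = 30 Hz, appears at 20 Hz.

20 Hz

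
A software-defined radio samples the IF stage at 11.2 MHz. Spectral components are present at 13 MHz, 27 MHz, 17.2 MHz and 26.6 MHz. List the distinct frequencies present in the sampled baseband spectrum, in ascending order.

1.8 MHz, 4.2 MHz, 4.6 MHz, 5.2 MHz

fs/2 = 5.6 MHz.
13 MHz mod fs = 1.8 MHz.
1.8 MHz ≤ fs/2 = 5.6 MHz, appears at 1.8 MHz.
27 MHz mod fs = 4.6 MHz.
4.6 MHz ≤ fs/2 = 5.6 MHz, appears at 4.6 MHz.
17.2 MHz mod fs = 6 MHz.
6 MHz > fs/2 = 5.6 MHz, folds to fs − 6 MHz = 5.2 MHz.
26.6 MHz mod fs = 4.2 MHz.
4.2 MHz ≤ fs/2 = 5.6 MHz, appears at 4.2 MHz.
Distinct values: {1.8 MHz, 4.2 MHz, 4.6 MHz, 5.2 MHz}.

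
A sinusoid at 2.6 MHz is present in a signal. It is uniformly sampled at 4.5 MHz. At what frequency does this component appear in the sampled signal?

2.6 MHz > fs/2 = 2.25 MHz, folds to fs − 2.6 MHz = 1.9 MHz.

1.9 MHz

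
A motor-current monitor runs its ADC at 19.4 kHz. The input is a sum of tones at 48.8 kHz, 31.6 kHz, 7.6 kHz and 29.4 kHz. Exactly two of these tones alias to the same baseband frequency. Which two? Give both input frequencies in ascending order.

29.4 kHz, 48.8 kHz

fs/2 = 9.7 kHz.
48.8 kHz mod fs = 10 kHz.
10 kHz > fs/2 = 9.7 kHz, folds to fs − 10 kHz = 9.4 kHz.
31.6 kHz mod fs = 12.2 kHz.
12.2 kHz > fs/2 = 9.7 kHz, folds to fs − 12.2 kHz = 7.2 kHz.
7.6 kHz ≤ fs/2 = 9.7 kHz, passes unchanged.
29.4 kHz mod fs = 10 kHz.
10 kHz > fs/2 = 9.7 kHz, folds to fs − 10 kHz = 9.4 kHz.
29.4 kHz and 48.8 kHz both map to 9.4 kHz.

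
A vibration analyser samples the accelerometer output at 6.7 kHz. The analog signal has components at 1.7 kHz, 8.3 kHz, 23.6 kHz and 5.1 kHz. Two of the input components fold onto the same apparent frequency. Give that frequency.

1.6 kHz

fs/2 = 3.35 kHz.
1.7 kHz ≤ fs/2 = 3.35 kHz, passes unchanged.
8.3 kHz mod fs = 1.6 kHz.
1.6 kHz ≤ fs/2 = 3.35 kHz, appears at 1.6 kHz.
23.6 kHz mod fs = 3.5 kHz.
3.5 kHz > fs/2 = 3.35 kHz, folds to fs − 3.5 kHz = 3.2 kHz.
5.1 kHz > fs/2 = 3.35 kHz, folds to fs − 5.1 kHz = 1.6 kHz.
5.1 kHz and 8.3 kHz both map to 1.6 kHz.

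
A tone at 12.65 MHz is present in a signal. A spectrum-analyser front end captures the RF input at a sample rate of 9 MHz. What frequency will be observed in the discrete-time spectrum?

12.65 MHz mod fs = 3.65 MHz.
3.65 MHz ≤ fs/2 = 4.5 MHz, appears at 3.65 MHz.

3.65 MHz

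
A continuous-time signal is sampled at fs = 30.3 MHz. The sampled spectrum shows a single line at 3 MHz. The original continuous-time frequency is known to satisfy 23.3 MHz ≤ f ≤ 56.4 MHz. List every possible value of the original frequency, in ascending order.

Frequencies that alias to 3 MHz are k·fs ± 3 MHz for integer k ≥ 0.
k=0: 3 MHz.
k=1: 27.3 MHz, 33.3 MHz.
k=2: 57.6 MHz, 63.6 MHz.
Within [23.3 MHz, 56.4 MHz]: 27.3 MHz, 33.3 MHz.

27.3 MHz, 33.3 MHz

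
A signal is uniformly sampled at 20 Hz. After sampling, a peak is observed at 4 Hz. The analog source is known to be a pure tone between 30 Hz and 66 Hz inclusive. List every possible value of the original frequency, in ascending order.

36 Hz, 44 Hz, 56 Hz, 64 Hz

Frequencies that alias to 4 Hz are k·fs ± 4 Hz for integer k ≥ 0.
k=0: 4 Hz.
k=1: 16 Hz, 24 Hz.
k=2: 36 Hz, 44 Hz.
k=3: 56 Hz, 64 Hz.
k=4: 76 Hz, 84 Hz.
Within [30 Hz, 66 Hz]: 36 Hz, 44 Hz, 56 Hz, 64 Hz.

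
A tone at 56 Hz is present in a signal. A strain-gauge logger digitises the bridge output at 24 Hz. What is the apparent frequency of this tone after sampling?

56 Hz mod fs = 8 Hz.
8 Hz ≤ fs/2 = 12 Hz, appears at 8 Hz.

8 Hz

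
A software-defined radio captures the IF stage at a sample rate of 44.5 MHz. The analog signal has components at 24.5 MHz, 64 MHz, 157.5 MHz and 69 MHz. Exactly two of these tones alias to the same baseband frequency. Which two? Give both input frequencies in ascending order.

fs/2 = 22.25 MHz.
24.5 MHz > fs/2 = 22.25 MHz, folds to fs − 24.5 MHz = 20 MHz.
64 MHz mod fs = 19.5 MHz.
19.5 MHz ≤ fs/2 = 22.25 MHz, appears at 19.5 MHz.
157.5 MHz mod fs = 24 MHz.
24 MHz > fs/2 = 22.25 MHz, folds to fs − 24 MHz = 20.5 MHz.
69 MHz mod fs = 24.5 MHz.
24.5 MHz > fs/2 = 22.25 MHz, folds to fs − 24.5 MHz = 20 MHz.
24.5 MHz and 69 MHz both map to 20 MHz.

24.5 MHz, 69 MHz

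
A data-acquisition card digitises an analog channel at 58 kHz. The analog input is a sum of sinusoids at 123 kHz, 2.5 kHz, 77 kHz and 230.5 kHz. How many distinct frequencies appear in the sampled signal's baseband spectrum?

4

fs/2 = 29 kHz.
123 kHz mod fs = 7 kHz.
7 kHz ≤ fs/2 = 29 kHz, appears at 7 kHz.
2.5 kHz ≤ fs/2 = 29 kHz, passes unchanged.
77 kHz mod fs = 19 kHz.
19 kHz ≤ fs/2 = 29 kHz, appears at 19 kHz.
230.5 kHz mod fs = 56.5 kHz.
56.5 kHz > fs/2 = 29 kHz, folds to fs − 56.5 kHz = 1.5 kHz.
Distinct values: {1.5 kHz, 2.5 kHz, 7 kHz, 19 kHz} → 4.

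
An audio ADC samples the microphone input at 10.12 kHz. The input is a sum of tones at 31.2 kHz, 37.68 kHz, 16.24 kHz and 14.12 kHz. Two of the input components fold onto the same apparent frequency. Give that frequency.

fs/2 = 5.06 kHz.
31.2 kHz mod fs = 0.84 kHz.
0.84 kHz ≤ fs/2 = 5.06 kHz, appears at 0.84 kHz.
37.68 kHz mod fs = 7.32 kHz.
7.32 kHz > fs/2 = 5.06 kHz, folds to fs − 7.32 kHz = 2.8 kHz.
16.24 kHz mod fs = 6.12 kHz.
6.12 kHz > fs/2 = 5.06 kHz, folds to fs − 6.12 kHz = 4 kHz.
14.12 kHz mod fs = 4 kHz.
4 kHz ≤ fs/2 = 5.06 kHz, appears at 4 kHz.
14.12 kHz and 16.24 kHz both map to 4 kHz.

4 kHz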